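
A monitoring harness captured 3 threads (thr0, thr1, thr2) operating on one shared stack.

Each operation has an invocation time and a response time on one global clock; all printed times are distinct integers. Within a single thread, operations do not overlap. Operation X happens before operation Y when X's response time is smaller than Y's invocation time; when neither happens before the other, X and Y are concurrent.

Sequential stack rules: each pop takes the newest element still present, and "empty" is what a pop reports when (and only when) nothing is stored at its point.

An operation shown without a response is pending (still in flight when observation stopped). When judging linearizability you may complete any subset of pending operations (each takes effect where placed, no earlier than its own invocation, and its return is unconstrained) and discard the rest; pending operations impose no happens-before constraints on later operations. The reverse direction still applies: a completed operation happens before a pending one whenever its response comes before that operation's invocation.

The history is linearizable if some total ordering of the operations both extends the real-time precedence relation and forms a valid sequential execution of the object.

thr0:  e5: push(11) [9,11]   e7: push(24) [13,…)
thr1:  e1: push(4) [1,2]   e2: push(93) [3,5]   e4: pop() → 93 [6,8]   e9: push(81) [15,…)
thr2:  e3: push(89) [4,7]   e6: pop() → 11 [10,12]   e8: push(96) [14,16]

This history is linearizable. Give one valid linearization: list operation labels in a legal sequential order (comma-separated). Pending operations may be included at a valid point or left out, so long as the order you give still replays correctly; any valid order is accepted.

e1, e2, e4, e3, e5, e6, e7, e8

1. e1 push(4), leaving stack <4>
2. e2 push(93), leaving stack <4,93>
3. e4 pop() → 93, leaving stack <4>
4. e3 push(89), leaving stack <4,89>
5. e5 push(11), leaving stack <4,89,11>
6. e6 pop() → 11, leaving stack <4,89>
7. e7 push(24) (pending, included), leaving stack <4,89,24>
8. e8 push(96), leaving stack <4,89,24,96>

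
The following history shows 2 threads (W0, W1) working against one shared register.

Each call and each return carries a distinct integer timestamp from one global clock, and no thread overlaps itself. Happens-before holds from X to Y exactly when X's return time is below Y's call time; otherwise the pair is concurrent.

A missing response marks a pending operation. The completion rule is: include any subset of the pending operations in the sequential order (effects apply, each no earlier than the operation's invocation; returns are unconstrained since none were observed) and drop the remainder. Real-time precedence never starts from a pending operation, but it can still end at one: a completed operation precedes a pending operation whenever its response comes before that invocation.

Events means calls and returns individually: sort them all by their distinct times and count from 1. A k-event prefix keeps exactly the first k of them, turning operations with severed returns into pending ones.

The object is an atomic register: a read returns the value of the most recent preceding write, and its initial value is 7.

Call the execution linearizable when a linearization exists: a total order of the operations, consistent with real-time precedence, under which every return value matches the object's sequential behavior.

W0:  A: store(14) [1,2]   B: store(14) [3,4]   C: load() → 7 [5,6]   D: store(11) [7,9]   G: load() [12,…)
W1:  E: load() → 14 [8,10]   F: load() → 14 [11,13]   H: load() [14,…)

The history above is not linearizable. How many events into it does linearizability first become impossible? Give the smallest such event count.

events 1..5 are linearizable, e.g. via A, B:
after step 1 (A store(14)): value 14
after step 2 (B store(14)): value 14
at event 6 (C's time-6 response) nothing linearizes any more
take A, B, C: step 3 already fails, because C load() → 7 cannot occur there

6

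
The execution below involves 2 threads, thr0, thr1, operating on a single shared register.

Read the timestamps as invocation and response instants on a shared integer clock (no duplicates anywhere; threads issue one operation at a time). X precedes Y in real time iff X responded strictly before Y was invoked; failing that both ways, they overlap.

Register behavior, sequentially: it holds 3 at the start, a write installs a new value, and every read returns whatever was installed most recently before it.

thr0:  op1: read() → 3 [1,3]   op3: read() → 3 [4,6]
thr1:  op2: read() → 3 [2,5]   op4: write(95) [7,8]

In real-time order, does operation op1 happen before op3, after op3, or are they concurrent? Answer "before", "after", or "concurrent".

op1 spans [1,3], op3 spans [4,6]
resp(op1)=3 < inv(op3)=4

before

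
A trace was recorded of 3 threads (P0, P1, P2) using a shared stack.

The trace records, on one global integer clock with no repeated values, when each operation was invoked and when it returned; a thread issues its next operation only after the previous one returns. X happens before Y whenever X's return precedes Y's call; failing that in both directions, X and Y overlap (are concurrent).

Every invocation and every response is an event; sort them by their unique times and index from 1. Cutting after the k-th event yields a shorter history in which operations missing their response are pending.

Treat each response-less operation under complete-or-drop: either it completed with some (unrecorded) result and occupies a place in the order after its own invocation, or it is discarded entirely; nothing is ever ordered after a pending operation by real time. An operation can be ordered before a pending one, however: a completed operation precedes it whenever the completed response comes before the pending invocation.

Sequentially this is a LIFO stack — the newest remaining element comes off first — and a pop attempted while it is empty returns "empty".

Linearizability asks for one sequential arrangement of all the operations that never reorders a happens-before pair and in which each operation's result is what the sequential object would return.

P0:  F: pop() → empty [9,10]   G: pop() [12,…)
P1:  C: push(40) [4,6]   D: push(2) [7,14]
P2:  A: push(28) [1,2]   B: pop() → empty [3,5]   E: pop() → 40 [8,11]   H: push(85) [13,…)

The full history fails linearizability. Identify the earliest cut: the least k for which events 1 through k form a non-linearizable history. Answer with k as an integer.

5

events 1..4 are linearizable, e.g. via A:
1. A push(28), leaving stack <28>
with event 5 included (B responding at time 5), all real-time-consistent orders fail
include/drop combinations of the 1 pending operation (C) were all tried; none helps
for example A, B (pending dropped) fails at step 2: B pop() → empty is not legal there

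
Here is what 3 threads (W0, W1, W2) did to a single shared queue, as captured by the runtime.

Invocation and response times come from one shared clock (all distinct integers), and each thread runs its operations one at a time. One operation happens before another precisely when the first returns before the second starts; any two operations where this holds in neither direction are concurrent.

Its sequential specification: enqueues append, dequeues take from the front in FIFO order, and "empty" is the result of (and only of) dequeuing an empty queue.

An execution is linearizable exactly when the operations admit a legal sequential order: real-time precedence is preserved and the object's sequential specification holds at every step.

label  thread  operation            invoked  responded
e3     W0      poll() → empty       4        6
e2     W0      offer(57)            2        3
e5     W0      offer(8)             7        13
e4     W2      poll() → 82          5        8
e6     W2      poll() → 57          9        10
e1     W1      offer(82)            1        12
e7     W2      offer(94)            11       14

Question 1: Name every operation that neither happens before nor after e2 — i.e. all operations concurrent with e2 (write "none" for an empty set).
Answer: e1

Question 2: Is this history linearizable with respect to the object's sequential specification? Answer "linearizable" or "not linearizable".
already the first 8 events (up to e4's response at time 8) admit no linearization; the first 7 still do
the 3 completed operations admit 2 real-time orders; each fails the queue replay
no completion choice of the 2 pending operations (e1, e5) rescues it — every subset was tried
take e2, e3, e4 (pending dropped): step 2 already fails, because e3 poll() → empty cannot occur there
take e2, e4, e3 (pending dropped): step 2 already fails, because e4 poll() → 82 cannot occur there

not linearizable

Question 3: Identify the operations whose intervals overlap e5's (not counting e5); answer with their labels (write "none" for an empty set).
Answer: e1, e4, e6, e7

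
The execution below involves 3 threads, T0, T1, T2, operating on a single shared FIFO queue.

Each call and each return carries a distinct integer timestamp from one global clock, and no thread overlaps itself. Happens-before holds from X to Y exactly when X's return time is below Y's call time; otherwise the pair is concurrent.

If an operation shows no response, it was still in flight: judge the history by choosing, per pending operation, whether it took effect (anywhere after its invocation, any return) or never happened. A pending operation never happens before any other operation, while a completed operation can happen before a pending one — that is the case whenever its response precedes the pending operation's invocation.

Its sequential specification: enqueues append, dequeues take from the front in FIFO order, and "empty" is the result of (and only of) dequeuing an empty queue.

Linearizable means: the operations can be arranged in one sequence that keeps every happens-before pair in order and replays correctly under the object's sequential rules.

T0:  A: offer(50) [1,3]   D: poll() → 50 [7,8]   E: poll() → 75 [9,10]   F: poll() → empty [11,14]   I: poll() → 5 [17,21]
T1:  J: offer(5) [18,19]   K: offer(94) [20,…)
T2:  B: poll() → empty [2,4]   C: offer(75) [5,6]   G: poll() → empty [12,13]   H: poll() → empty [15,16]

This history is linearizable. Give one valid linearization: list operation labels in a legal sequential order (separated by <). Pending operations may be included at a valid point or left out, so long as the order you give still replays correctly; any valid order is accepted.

B < A < C < D < E < F < G < H < J < I

after step 1 (B poll() → empty): queue <>
after step 2 (A offer(50)): queue <50>
after step 3 (C offer(75)): queue <50,75>
after step 4 (D poll() → 50): queue <75>
after step 5 (E poll() → 75): queue <>
after step 6 (F poll() → empty): queue <>
after step 7 (G poll() → empty): queue <>
after step 8 (H poll() → empty): queue <>
after step 9 (J offer(5)): queue <5>
after step 10 (I poll() → 5): queue <>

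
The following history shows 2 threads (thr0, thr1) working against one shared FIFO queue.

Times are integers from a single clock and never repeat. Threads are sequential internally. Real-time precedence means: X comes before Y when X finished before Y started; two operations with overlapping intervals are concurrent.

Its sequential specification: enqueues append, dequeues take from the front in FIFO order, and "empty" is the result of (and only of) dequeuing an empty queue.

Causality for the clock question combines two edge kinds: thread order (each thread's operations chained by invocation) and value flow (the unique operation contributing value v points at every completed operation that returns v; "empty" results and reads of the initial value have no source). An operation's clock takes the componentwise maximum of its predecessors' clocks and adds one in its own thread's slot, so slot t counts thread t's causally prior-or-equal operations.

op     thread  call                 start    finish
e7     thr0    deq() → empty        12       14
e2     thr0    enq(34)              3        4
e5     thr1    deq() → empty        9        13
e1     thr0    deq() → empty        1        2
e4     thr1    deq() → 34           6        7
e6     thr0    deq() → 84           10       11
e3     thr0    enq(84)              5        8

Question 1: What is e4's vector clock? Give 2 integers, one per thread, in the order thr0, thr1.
e1 (invocation 1): nothing precedes it; thr0's component alone gives (1, 0)
e2 (invocation 3): componentwise max over VC(e1)=(1, 0), +1 at thr0, giving (2, 0)
e4 (invocation 6): componentwise max over VC(e2)=(2, 0), +1 at thr1, giving (2, 1)
e3 (invocation 5): componentwise max over VC(e2)=(2, 0), +1 at thr0, giving (3, 0)
e5 (invocation 9): componentwise max over VC(e4)=(2, 1), +1 at thr1, giving (2, 2)
e6 (invocation 10): componentwise max over VC(e3)=(3, 0), +1 at thr0, giving (4, 0)
e7 (invocation 12): componentwise max over VC(e6)=(4, 0), +1 at thr0, giving (5, 0)
target: VC(e4) = (2, 1)

(2, 1)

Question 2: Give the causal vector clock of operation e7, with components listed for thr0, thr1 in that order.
root op e1, invoked 1: fresh clock plus thr0's own tick → (1, 0)
VC(e2, invoked at 3): max of VC(e1)=(1, 0), then +1 on thread thr0 → (2, 0)
VC(e4, invoked at 6): max of VC(e2)=(2, 0), then +1 on thread thr1 → (2, 1)
VC(e3, invoked at 5): max of VC(e2)=(2, 0), then +1 on thread thr0 → (3, 0)
VC(e5, invoked at 9): max of VC(e4)=(2, 1), then +1 on thread thr1 → (2, 2)
VC(e6, invoked at 10): max of VC(e3)=(3, 0), then +1 on thread thr0 → (4, 0)
VC(e7, invoked at 12): max of VC(e6)=(4, 0), then +1 on thread thr0 → (5, 0)
target: VC(e7) = (5, 0)

(5, 0)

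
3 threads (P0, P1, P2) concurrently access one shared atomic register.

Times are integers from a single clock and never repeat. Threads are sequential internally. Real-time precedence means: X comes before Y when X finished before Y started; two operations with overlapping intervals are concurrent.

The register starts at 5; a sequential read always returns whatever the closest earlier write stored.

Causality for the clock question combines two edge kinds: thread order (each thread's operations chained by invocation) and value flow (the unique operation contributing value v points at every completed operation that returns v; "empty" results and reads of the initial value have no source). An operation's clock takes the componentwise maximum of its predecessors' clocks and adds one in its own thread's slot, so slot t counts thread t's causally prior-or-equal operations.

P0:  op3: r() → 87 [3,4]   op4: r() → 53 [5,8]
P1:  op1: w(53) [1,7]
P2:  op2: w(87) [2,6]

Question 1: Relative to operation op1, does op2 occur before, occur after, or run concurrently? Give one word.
Answer: concurrent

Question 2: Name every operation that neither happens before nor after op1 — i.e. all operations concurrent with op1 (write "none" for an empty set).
Answer: op2, op3, op4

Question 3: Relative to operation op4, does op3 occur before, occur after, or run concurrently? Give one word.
Answer: before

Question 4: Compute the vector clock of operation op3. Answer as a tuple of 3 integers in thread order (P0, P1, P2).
Answer: (1, 0, 1)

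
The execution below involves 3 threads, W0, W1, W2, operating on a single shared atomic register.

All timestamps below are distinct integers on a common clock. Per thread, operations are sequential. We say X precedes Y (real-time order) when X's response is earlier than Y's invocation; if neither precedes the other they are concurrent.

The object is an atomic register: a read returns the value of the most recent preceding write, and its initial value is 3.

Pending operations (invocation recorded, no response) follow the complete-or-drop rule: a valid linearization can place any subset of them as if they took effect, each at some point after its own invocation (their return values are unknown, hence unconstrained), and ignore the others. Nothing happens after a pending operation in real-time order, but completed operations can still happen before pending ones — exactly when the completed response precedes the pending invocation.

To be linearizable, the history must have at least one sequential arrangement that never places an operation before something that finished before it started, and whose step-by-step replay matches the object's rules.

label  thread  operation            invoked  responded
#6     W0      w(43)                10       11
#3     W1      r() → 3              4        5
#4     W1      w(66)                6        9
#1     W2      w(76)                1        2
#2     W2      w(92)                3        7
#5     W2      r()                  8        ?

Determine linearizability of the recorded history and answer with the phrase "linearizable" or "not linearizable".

through event 4 a valid linearization exists; event 5 (#3 responding at time 5) ends that
exactly one order of the 2 completed ops respects real time; the atomic register replay fails
no escape via the 1 pending operation (#2): every completion choice fails
one such order, #1, #3 (pending dropped), breaks at step 2 where #3 r() → 3 is illegal

not linearizable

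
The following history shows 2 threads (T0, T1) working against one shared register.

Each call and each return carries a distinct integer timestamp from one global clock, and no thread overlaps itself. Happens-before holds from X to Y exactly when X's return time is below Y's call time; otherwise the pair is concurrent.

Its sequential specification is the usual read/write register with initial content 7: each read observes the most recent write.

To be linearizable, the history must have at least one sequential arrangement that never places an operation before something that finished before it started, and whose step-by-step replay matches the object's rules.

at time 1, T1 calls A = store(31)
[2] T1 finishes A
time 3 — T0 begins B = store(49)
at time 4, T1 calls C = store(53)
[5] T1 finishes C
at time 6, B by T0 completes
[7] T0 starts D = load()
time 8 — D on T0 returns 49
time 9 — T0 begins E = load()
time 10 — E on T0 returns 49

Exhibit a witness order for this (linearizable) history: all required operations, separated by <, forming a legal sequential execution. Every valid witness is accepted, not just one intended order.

A < C < B < D < E

after step 1 (A store(31)): value 31
after step 2 (C store(53)): value 53
after step 3 (B store(49)): value 49
after step 4 (D load() → 49): value 49
after step 5 (E load() → 49): value 49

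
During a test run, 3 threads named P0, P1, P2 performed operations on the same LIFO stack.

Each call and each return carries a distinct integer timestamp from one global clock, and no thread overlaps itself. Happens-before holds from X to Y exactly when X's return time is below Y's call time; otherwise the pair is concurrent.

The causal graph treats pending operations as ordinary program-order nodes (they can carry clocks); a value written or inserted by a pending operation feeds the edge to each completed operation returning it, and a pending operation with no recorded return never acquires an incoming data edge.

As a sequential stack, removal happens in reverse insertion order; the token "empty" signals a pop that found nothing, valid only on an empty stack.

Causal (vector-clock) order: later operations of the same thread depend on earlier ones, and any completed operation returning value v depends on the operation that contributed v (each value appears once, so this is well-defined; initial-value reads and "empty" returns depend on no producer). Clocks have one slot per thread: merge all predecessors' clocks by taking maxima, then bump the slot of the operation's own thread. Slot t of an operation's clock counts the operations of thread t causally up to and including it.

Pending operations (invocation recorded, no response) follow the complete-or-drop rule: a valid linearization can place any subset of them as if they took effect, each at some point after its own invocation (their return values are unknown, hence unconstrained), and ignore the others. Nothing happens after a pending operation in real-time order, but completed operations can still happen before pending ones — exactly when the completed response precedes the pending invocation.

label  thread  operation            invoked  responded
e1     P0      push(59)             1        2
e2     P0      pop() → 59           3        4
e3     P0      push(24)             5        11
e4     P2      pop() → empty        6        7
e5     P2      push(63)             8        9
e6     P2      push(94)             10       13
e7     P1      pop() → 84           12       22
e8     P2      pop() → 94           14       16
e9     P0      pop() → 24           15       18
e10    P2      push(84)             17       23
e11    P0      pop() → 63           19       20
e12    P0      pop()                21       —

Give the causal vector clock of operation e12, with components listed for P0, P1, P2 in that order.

e4 (invocation 6): nothing precedes it; P2's component alone gives (0, 0, 1)
e1 (invocation 1): nothing precedes it; P0's component alone gives (1, 0, 0)
VC(e5, invoked at 8): max of VC(e4)=(0, 0, 1), then +1 on thread P2 → (0, 0, 2)
VC(e2, invoked at 3): max of VC(e1)=(1, 0, 0), then +1 on thread P0 → (2, 0, 0)
VC(e6, invoked at 10): max of VC(e5)=(0, 0, 2), then +1 on thread P2 → (0, 0, 3)
VC(e3, invoked at 5): max of VC(e2)=(2, 0, 0), then +1 on thread P0 → (3, 0, 0)
VC(e8, invoked at 14): max of VC(e6)=(0, 0, 3), then +1 on thread P2 → (0, 0, 4)
VC(e9, invoked at 15): max of VC(e3)=(3, 0, 0), then +1 on thread P0 → (4, 0, 0)
VC(e10, invoked at 17): max of VC(e8)=(0, 0, 4), then +1 on thread P2 → (0, 0, 5)
VC(e7, invoked at 12): max of VC(e10)=(0, 0, 5), then +1 on thread P1 → (0, 1, 5)
VC(e11, invoked at 19): max of VC(e5)=(0, 0, 2), VC(e9)=(4, 0, 0), then +1 on thread P0 → (5, 0, 2)
VC(e12, invoked at 21): max of VC(e11)=(5, 0, 2), then +1 on thread P0 → (6, 0, 2)
target: VC(e12) = (6, 0, 2)

(6, 0, 2)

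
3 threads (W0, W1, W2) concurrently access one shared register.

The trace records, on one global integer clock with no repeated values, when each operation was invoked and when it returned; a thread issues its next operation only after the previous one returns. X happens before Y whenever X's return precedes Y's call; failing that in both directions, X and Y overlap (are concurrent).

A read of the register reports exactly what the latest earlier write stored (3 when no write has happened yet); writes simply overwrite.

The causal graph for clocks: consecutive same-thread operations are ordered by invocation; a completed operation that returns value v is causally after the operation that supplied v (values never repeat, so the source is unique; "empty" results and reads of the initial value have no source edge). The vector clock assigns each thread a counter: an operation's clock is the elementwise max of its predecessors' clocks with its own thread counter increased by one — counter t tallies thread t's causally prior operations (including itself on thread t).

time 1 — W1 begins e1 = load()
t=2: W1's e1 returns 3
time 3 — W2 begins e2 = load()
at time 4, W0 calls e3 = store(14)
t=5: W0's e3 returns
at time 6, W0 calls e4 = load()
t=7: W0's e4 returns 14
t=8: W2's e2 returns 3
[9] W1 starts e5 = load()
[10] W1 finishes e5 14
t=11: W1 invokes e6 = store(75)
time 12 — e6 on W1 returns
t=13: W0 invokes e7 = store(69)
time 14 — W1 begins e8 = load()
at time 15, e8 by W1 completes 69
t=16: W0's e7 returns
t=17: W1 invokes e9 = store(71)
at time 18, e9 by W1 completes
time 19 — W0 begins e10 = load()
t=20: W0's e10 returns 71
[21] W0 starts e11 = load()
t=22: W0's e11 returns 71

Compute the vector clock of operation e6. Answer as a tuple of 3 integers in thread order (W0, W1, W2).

root op e2, invoked 3: fresh clock plus W2's own tick → (0, 0, 1)
root op e1, invoked 1: fresh clock plus W1's own tick → (0, 1, 0)
root op e3, invoked 4: fresh clock plus W0's own tick → (1, 0, 0)
from VC(e3)=(1, 0, 0), e4 (invoked 6) maxes components and bumps W0 → (2, 0, 0)
from VC(e1)=(0, 1, 0), VC(e3)=(1, 0, 0), e5 (invoked 9) maxes components and bumps W1 → (1, 2, 0)
from VC(e4)=(2, 0, 0), e7 (invoked 13) maxes components and bumps W0 → (3, 0, 0)
from VC(e5)=(1, 2, 0), e6 (invoked 11) maxes components and bumps W1 → (1, 3, 0)
from VC(e6)=(1, 3, 0), VC(e7)=(3, 0, 0), e8 (invoked 14) maxes components and bumps W1 → (3, 4, 0)
from VC(e8)=(3, 4, 0), e9 (invoked 17) maxes components and bumps W1 → (3, 5, 0)
from VC(e7)=(3, 0, 0), VC(e9)=(3, 5, 0), e10 (invoked 19) maxes components and bumps W0 → (4, 5, 0)
from VC(e9)=(3, 5, 0), VC(e10)=(4, 5, 0), e11 (invoked 21) maxes components and bumps W0 → (5, 5, 0)
target: VC(e6) = (1, 3, 0)

(1, 3, 0)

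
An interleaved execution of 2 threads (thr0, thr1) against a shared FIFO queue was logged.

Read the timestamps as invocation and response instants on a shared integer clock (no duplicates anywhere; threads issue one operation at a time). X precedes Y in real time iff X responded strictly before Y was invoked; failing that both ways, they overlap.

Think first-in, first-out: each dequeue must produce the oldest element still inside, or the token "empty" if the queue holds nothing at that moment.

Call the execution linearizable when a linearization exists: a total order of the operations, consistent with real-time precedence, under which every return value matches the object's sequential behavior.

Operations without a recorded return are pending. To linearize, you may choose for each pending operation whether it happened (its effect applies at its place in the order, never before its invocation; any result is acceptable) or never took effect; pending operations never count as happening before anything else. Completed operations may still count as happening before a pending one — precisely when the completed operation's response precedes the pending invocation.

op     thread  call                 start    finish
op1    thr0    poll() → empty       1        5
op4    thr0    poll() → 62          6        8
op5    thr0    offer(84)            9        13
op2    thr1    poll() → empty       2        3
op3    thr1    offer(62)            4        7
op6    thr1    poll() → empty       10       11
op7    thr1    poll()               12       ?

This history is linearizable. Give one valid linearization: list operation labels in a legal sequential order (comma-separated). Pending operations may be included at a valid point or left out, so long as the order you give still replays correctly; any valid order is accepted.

op1, op2, op3, op4, op6, op5

1. op1 poll() → empty, leaving queue <>
2. op2 poll() → empty, leaving queue <>
3. op3 offer(62), leaving queue <62>
4. op4 poll() → 62, leaving queue <>
5. op6 poll() → empty, leaving queue <>
6. op5 offer(84), leaving queue <84>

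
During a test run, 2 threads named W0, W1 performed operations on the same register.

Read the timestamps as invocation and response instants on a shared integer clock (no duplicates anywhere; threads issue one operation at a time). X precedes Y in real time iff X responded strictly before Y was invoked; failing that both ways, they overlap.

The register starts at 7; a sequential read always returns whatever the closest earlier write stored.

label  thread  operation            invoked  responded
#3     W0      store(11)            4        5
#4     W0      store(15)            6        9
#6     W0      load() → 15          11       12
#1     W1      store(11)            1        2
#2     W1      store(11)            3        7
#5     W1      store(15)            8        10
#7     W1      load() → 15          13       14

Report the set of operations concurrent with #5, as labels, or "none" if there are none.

#4

concurrent with #5 ([8,10]): every op whose interval crosses 8..10
#1 [1,2]: before
#2 [3,7]: before
#3 [4,5]: before
#4 [6,9]: concurrent
#6 [11,12]: after
#7 [13,14]: after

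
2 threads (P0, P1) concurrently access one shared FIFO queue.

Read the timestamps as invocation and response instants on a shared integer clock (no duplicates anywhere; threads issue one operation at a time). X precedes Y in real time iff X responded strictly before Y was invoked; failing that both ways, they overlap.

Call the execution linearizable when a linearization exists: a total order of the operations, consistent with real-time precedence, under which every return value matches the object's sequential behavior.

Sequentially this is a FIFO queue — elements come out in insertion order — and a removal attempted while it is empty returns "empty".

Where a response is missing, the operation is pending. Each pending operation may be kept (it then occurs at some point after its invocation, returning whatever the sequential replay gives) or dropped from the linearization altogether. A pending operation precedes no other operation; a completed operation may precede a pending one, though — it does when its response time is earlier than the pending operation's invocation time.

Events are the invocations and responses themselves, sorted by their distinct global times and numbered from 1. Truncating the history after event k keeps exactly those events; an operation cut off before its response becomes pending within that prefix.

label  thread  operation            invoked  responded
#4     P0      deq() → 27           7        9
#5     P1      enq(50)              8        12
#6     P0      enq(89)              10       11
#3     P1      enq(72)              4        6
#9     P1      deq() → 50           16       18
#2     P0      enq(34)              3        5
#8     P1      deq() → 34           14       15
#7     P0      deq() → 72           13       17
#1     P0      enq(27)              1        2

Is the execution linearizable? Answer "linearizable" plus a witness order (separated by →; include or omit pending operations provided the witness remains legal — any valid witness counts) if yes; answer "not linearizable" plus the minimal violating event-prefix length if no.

after step 1 (#1 enq(27)): queue <27>
after step 2 (#2 enq(34)): queue <27,34>
after step 3 (#3 enq(72)): queue <27,34,72>
after step 4 (#4 deq() → 27): queue <34,72>
after step 5 (#5 enq(50)): queue <34,72,50>
after step 6 (#6 enq(89)): queue <34,72,50,89>
after step 7 (#8 deq() → 34): queue <72,50,89>
after step 8 (#7 deq() → 72): queue <50,89>
after step 9 (#9 deq() → 50): queue <89>

linearizable — witness: #1 → #2 → #3 → #4 → #5 → #6 → #8 → #7 → #9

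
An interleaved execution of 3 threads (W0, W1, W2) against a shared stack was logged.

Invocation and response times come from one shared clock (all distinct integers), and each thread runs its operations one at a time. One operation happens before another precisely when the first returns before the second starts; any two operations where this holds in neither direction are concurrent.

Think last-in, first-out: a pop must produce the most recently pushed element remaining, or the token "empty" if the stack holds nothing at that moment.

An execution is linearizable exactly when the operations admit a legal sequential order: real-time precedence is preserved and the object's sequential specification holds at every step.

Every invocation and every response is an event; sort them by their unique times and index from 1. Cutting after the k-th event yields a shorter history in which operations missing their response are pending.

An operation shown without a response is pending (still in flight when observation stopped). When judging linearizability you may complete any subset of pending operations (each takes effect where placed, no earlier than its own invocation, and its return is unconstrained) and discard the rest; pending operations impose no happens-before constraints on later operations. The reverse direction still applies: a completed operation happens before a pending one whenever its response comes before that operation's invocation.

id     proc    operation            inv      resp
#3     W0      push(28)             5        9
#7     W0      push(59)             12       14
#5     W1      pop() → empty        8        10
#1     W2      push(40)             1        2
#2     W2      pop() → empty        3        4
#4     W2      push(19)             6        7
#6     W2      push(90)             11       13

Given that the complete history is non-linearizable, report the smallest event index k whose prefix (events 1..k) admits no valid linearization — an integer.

one valid order for events 1..3 is #1:
step 1: #1 push(40) — stack <40>
with event 4 included (#2 responding at time 4), all real-time-consistent orders fail
one such order, #1, #2, breaks at step 2 where #2 pop() → empty is illegal

4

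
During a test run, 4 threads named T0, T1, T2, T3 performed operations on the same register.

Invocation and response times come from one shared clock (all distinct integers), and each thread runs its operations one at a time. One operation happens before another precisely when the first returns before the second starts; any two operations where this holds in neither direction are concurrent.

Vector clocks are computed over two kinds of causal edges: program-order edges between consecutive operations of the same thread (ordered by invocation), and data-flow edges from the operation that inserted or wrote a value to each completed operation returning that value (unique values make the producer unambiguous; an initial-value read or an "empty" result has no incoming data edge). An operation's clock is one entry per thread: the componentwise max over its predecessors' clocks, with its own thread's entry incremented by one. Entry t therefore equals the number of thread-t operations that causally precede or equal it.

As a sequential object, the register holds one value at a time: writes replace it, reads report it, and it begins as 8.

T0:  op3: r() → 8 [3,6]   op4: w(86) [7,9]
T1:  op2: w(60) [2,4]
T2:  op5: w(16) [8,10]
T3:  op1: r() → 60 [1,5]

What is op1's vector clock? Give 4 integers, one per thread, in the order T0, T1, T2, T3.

(0, 1, 0, 1)

VC(op5, invoked at 8): no causal predecessors; +1 on T2 → (0, 0, 1, 0)
VC(op2, invoked at 2): no causal predecessors; +1 on T1 → (0, 1, 0, 0)
VC(op3, invoked at 3): no causal predecessors; +1 on T0 → (1, 0, 0, 0)
invoked at 1, op1 merges VC(op2)=(0, 1, 0, 0) and bumps T3's slot → (0, 1, 0, 1)
invoked at 7, op4 merges VC(op3)=(1, 0, 0, 0) and bumps T0's slot → (2, 0, 0, 0)
target: VC(op1) = (0, 1, 0, 1)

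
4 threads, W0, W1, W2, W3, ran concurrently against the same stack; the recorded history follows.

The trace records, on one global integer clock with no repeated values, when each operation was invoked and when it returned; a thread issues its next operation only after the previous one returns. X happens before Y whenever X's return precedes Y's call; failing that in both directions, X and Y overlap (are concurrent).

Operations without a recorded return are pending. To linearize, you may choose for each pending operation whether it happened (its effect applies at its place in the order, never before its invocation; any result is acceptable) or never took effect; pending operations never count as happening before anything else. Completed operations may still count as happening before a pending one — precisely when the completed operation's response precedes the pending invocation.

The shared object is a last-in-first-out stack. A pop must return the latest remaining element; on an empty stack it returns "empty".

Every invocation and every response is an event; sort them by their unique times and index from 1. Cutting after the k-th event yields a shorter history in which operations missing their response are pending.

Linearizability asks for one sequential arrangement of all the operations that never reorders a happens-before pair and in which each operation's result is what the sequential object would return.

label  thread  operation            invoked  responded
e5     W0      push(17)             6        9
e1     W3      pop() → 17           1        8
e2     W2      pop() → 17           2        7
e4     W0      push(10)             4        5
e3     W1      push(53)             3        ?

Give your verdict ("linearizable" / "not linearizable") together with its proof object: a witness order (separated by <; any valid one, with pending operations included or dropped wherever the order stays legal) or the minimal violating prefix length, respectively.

not linearizable — minimal violating prefix: 8 events

prefix check: 1..7 passes, 1..8 fails once e1's time-8 response joins
3 completed operations, 6 real-time-consistent orders — every stack replay fails
include/drop combinations of the 2 pending operations (e3, e5) were all tried; none helps
for example e1, e2, e4 (pending dropped) fails at step 1: e1 pop() → 17 is not legal there
for example e1, e4, e2 (pending dropped) fails at step 1: e1 pop() → 17 is not legal there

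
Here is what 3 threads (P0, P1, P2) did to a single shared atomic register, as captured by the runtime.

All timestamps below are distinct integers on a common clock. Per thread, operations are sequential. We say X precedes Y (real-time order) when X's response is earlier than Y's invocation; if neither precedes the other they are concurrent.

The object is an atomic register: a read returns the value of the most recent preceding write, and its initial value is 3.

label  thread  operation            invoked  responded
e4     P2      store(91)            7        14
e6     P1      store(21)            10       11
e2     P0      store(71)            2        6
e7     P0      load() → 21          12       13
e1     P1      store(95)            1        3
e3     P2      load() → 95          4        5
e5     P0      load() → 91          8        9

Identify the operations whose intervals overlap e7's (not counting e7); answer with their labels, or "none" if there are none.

e4

overlap test against e7 [12,13]: concurrent iff the interval meets 12..13
e1 [1,3]: before
e2 [2,6]: before
e3 [4,5]: before
e4 [7,14]: concurrent
e5 [8,9]: before
e6 [10,11]: before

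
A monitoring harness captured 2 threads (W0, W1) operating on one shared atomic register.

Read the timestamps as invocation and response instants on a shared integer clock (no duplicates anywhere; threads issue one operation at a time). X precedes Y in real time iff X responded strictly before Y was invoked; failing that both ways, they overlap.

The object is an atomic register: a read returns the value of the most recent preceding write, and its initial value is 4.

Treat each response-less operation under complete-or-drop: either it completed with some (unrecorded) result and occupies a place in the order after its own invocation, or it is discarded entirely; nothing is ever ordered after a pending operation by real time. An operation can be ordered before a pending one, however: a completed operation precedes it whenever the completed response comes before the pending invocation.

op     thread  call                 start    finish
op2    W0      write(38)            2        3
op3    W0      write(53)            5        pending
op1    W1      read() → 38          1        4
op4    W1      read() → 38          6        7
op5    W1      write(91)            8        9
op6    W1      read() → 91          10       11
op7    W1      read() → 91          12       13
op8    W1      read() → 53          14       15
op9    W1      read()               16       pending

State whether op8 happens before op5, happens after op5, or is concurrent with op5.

after

op8 spans [14,15], op5 spans [8,9]
resp(op5)=9 < inv(op8)=14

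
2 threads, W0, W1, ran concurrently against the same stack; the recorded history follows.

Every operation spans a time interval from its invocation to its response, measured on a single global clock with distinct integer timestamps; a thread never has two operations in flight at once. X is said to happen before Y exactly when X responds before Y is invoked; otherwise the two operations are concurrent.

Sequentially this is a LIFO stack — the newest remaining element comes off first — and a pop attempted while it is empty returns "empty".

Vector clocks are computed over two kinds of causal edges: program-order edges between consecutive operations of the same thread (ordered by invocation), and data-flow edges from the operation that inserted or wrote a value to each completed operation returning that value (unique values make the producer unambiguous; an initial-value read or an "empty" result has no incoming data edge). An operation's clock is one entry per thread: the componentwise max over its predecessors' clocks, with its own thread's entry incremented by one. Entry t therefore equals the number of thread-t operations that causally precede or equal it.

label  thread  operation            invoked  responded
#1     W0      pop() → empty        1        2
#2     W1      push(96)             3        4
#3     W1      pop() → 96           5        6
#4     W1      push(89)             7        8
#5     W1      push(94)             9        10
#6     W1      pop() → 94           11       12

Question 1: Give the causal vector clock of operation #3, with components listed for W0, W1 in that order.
no predecessors for #2 (invoked 3): W1 increments from zero → (0, 1)
no predecessors for #1 (invoked 1): W0 increments from zero → (1, 0)
#3, invoked 5, takes VC(#2)=(0, 1) under max, adds 1 for W1 → (0, 2)
#4, invoked 7, takes VC(#3)=(0, 2) under max, adds 1 for W1 → (0, 3)
#5, invoked 9, takes VC(#4)=(0, 3) under max, adds 1 for W1 → (0, 4)
#6, invoked 11, takes VC(#5)=(0, 4) under max, adds 1 for W1 → (0, 5)
target: VC(#3) = (0, 2)

(0, 2)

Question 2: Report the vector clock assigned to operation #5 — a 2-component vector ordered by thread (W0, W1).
#2, invoked 3, has no incoming edges; only W1's bump applies → (0, 1)
#1, invoked 1, has no incoming edges; only W0's bump applies → (1, 0)
VC(#3, invoked at 5): max of VC(#2)=(0, 1), then +1 on thread W1 → (0, 2)
VC(#4, invoked at 7): max of VC(#3)=(0, 2), then +1 on thread W1 → (0, 3)
VC(#5, invoked at 9): max of VC(#4)=(0, 3), then +1 on thread W1 → (0, 4)
VC(#6, invoked at 11): max of VC(#5)=(0, 4), then +1 on thread W1 → (0, 5)
target: VC(#5) = (0, 4)

(0, 4)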